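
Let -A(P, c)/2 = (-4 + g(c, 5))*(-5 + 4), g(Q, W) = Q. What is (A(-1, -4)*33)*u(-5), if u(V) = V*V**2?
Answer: 66000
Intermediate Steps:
u(V) = V**3
A(P, c) = -8 + 2*c (A(P, c) = -2*(-4 + c)*(-5 + 4) = -2*(-4 + c)*(-1) = -2*(4 - c) = -8 + 2*c)
(A(-1, -4)*33)*u(-5) = ((-8 + 2*(-4))*33)*(-5)**3 = ((-8 - 8)*33)*(-125) = -16*33*(-125) = -528*(-125) = 66000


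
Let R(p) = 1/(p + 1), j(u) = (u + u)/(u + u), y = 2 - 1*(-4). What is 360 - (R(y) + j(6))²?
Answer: 17576/49 ≈ 358.69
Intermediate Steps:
y = 6 (y = 2 + 4 = 6)
j(u) = 1 (j(u) = (2*u)/((2*u)) = (2*u)*(1/(2*u)) = 1)
R(p) = 1/(1 + p)
360 - (R(y) + j(6))² = 360 - (1/(1 + 6) + 1)² = 360 - (1/7 + 1)² = 360 - (⅐ + 1)² = 360 - (8/7)² = 360 - 1*64/49 = 360 - 64/49 = 17576/49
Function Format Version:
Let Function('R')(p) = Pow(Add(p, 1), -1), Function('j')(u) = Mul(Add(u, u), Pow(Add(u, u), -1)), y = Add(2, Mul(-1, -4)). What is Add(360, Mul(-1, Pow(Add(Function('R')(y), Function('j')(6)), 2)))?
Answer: Rational(17576, 49) ≈ 358.69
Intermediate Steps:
y = 6 (y = Add(2, 4) = 6)
Function('j')(u) = 1 (Function('j')(u) = Mul(Mul(2, u), Pow(Mul(2, u), -1)) = Mul(Mul(2, u), Mul(Rational(1, 2), Pow(u, -1))) = 1)
Function('R')(p) = Pow(Add(1, p), -1)
Add(360, Mul(-1, Pow(Add(Function('R')(y), Function('j')(6)), 2))) = Add(360, Mul(-1, Pow(Add(Pow(Add(1, 6), -1), 1), 2))) = Add(360, Mul(-1, Pow(Add(Pow(7, -1), 1), 2))) = Add(360, Mul(-1, Pow(Add(Rational(1, 7), 1), 2))) = Add(360, Mul(-1, Pow(Rational(8, 7), 2))) = Add(360, Mul(-1, Rational(64, 49))) = Add(360, Rational(-64, 49)) = Rational(17576, 49)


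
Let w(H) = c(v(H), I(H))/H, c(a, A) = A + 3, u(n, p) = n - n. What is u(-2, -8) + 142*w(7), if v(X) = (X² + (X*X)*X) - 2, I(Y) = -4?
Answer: -142/7 ≈ -20.286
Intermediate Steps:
u(n, p) = 0
v(X) = -2 + X² + X³ (v(X) = (X² + X²*X) - 2 = (X² + X³) - 2 = -2 + X² + X³)
c(a, A) = 3 + A
w(H) = -1/H (w(H) = (3 - 4)/H = -1/H)
u(-2, -8) + 142*w(7) = 0 + 142*(-1/7) = 0 + 142*(-1*⅐) = 0 + 142*(-⅐) = 0 - 142/7 = -142/7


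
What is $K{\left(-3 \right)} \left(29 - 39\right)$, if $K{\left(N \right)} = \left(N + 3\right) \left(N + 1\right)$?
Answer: $0$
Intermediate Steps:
$K{\left(N \right)} = \left(1 + N\right) \left(3 + N\right)$ ($K{\left(N \right)} = \left(3 + N\right) \left(1 + N\right) = \left(1 + N\right) \left(3 + N\right)$)
$K{\left(-3 \right)} \left(29 - 39\right) = \left(3 + \left(-3\right)^{2} + 4 \left(-3\right)\right) \left(29 - 39\right) = \left(3 + 9 - 12\right) \left(-10\right) = 0 \left(-10\right) = 0$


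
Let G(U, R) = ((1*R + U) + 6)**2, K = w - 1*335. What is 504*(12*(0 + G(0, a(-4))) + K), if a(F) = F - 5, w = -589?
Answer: -411264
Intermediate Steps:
a(F) = -5 + F
K = -924 (K = -589 - 1*335 = -589 - 335 = -924)
G(U, R) = (6 + R + U)**2 (G(U, R) = ((R + U) + 6)**2 = (6 + R + U)**2)
504*(12*(0 + G(0, a(-4))) + K) = 504*(12*(0 + (6 + (-5 - 4) + 0)**2) - 924) = 504*(12*(0 + (6 - 9 + 0)**2) - 924) = 504*(12*(0 + (-3)**2) - 924) = 504*(12*(0 + 9) - 924) = 504*(12*9 - 924) = 504*(108 - 924) = 504*(-816) = -411264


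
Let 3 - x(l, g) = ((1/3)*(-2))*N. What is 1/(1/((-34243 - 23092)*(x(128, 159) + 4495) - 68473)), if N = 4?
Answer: -774342589/3 ≈ -2.5811e+8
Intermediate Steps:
x(l, g) = 17/3 (x(l, g) = 3 - (1/3)*(-2)*4 = 3 - (1*(⅓))*(-2)*4 = 3 - (⅓)*(-2)*4 = 3 - (-2)*4/3 = 3 - 1*(-8/3) = 3 + 8/3 = 17/3)
1/(1/((-34243 - 23092)*(x(128, 159) + 4495) - 68473)) = 1/(1/((-34243 - 23092)*(17/3 + 4495) - 68473)) = 1/(1/(-57335*13502/3 - 68473)) = 1/(1/(-774137170/3 - 68473)) = 1/(1/(-774342589/3)) = 1/(-3/774342589) = -774342589/3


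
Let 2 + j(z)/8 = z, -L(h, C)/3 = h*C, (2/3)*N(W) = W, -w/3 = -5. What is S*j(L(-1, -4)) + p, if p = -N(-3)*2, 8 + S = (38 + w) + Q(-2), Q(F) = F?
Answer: -4807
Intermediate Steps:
w = 15 (w = -3*(-5) = 15)
N(W) = 3*W/2
L(h, C) = -3*C*h (L(h, C) = -3*h*C = -3*C*h)
S = 43 (S = -8 + ((38 + 15) - 2) = -8 + (53 - 2) = -8 + 51 = 43)
j(z) = -16 + 8*z
p = 9 (p = -3*(-3)/2*2 = -1*(-9/2)*2 = (9/2)*2 = 9)
S*j(L(-1, -4)) + p = 43*(-16 + 8*(-3*(-4)*(-1))) + 9 = 43*(-16 + 8*(-12)) + 9 = 43*(-16 - 96) + 9 = 43*(-112) + 9 = -4816 + 9 = -4807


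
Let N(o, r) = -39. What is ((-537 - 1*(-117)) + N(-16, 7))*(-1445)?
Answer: 663255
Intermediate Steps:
((-537 - 1*(-117)) + N(-16, 7))*(-1445) = ((-537 - 1*(-117)) - 39)*(-1445) = ((-537 + 117) - 39)*(-1445) = (-420 - 39)*(-1445) = -459*(-1445) = 663255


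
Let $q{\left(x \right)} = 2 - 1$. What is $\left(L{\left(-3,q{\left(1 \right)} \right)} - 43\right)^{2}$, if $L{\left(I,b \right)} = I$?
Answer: $2116$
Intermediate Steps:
$q{\left(x \right)} = 1$
$\left(L{\left(-3,q{\left(1 \right)} \right)} - 43\right)^{2} = \left(-3 - 43\right)^{2} = \left(-46\right)^{2} = 2116$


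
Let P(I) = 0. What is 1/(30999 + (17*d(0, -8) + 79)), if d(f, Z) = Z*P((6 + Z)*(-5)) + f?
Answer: 1/31078 ≈ 3.2177e-5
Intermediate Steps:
d(f, Z) = f (d(f, Z) = Z*0 + f = 0 + f = f)
1/(30999 + (17*d(0, -8) + 79)) = 1/(30999 + (17*0 + 79)) = 1/(30999 + (0 + 79)) = 1/(30999 + 79) = 1/31078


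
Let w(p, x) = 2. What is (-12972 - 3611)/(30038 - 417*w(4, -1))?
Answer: -2369/4172 ≈ -0.56783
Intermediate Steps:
(-12972 - 3611)/(30038 - 417*w(4, -1)) = (-12972 - 3611)/(30038 - 417*2) = -16583/(30038 - 834) = -16583/29204 = -16583*1/29204 = -2369/4172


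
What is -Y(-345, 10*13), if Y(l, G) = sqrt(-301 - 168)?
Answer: -I*sqrt(469) ≈ -21.656*I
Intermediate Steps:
Y(l, G) = I*sqrt(469) (Y(l, G) = sqrt(-469) = I*sqrt(469))
-Y(-345, 10*13) = -I*sqrt(469)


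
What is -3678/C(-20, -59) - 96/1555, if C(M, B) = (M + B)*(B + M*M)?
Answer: 3133146/41890145 ≈ 0.074794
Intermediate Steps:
C(M, B) = (B + M)*(B + M²)
-3678/C(-20, -59) - 96/1555 = -3678/((-59)² + (-20)³ - 59*(-20) - 59*(-20)²) - 96/1555 = -3678/(3481 - 8000 + 1180 - 59*400) - 96*1/1555 = -3678/(3481 - 8000 + 1180 - 23600) - 96/1555 = -3678/(-26939) - 96/1555 = -3678*(-1/26939) - 96/1555 = 3678/26939 - 96/1555 = 3133146/41890145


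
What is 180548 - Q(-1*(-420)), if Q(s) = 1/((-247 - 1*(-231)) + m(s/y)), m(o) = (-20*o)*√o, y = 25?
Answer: 106997077947/592624 + 21*√105/296312 ≈ 1.8055e+5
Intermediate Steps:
m(o) = -20*o^(3/2)
Q(s) = 1/(-16 - 4*s^(3/2)/25) (Q(s) = 1/((-247 - 1*(-231)) - 20*s^(3/2)/125) = 1/((-247 + 231) - 20*s^(3/2)/125) = 1/(-16 - 20*s^(3/2)/125) = 1/(-16 - 4*s^(3/2)/25))
180548 - Q(-1*(-420)) = 180548 - (-25)/(400 + 4*(-1*(-420))^(3/2)) = 180548 - (-25)/(400 + 4*420^(3/2)) = 180548 - (-25)/(400 + 4*(840*√105)) = 180548 - (-25)/(400 + 3360*√105) = 180548 + 25/(400 + 3360*√105)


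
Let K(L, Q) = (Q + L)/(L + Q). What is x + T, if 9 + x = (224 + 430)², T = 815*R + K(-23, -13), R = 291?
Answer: 664873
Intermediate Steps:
K(L, Q) = 1 (K(L, Q) = (L + Q)/(L + Q) = 1)
T = 237166 (T = 815*291 + 1 = 237165 + 1 = 237166)
x = 427707 (x = -9 + (224 + 430)² = -9 + 654² = -9 + 427716 = 427707)
x + T = 427707 + 237166 = 664873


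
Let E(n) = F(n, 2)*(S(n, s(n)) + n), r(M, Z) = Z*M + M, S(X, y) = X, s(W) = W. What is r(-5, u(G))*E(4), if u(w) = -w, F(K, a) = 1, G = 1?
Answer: 0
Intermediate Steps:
r(M, Z) = M + M*Z (r(M, Z) = M*Z + M = M + M*Z)
E(n) = 2*n (E(n) = 1*(n + n) = 1*(2*n) = 2*n)
r(-5, u(G))*E(4) = (-5*(1 - 1*1))*(2*4) = -5*(1 - 1)*8 = -5*0*8 = 0*8 = 0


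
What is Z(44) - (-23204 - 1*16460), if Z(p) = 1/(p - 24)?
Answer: 793281/20 ≈ 39664.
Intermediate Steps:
Z(p) = 1/(-24 + p)
Z(44) - (-23204 - 1*16460) = 1/(-24 + 44) - (-23204 - 1*16460) = 1/20 - (-23204 - 16460) = 1/20 - 1*(-39664) = 1/20 + 39664 = 793281/20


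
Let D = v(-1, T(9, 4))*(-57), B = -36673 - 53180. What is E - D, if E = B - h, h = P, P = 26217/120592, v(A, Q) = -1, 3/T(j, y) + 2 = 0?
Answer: -10842452937/120592 ≈ -89910.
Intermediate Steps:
T(j, y) = -3/2 (T(j, y) = 3/(-2 + 0) = 3/(-2) = 3*(-½) = -3/2)
B = -89853
P = 26217/120592 (P = 26217*(1/120592) = 26217/120592 ≈ 0.21740)
h = 26217/120592 ≈ 0.21740
D = 57 (D = -1*(-57) = 57)
E = -10835579193/120592 (E = -89853 - 1*26217/120592 = -89853 - 26217/120592 = -10835579193/120592 ≈ -89853.)
E - D = -10835579193/120592 - 1*57 = -10835579193/120592 - 57 = -10842452937/120592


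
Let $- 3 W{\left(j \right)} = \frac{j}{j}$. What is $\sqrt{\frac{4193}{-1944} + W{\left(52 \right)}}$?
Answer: $\frac{i \sqrt{29046}}{108} \approx 1.578 i$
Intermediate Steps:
$W{\left(j \right)} = - \frac{1}{3}$ ($W{\left(j \right)} = - \frac{j \frac{1}{j}}{3} = \left(- \frac{1}{3}\right) 1 = - \frac{1}{3}$)
$\sqrt{\frac{4193}{-1944} + W{\left(52 \right)}} = \sqrt{\frac{4193}{-1944} - \frac{1}{3}} = \sqrt{4193 \left(- \frac{1}{1944}\right) - \frac{1}{3}} = \sqrt{- \frac{4193}{1944} - \frac{1}{3}} = \sqrt{- \frac{4841}{1944}} = \frac{i \sqrt{29046}}{108}$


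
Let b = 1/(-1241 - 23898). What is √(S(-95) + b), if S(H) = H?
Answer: I*√60037110634/25139 ≈ 9.7468*I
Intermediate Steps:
b = -1/25139 (b = 1/(-25139) = -1/25139 ≈ -3.9779e-5)
√(S(-95) + b) = √(-95 - 1/25139) = √(-2388206/25139) = I*√60037110634/25139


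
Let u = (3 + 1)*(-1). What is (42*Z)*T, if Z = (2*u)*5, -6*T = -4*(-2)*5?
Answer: 11200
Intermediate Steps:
T = -20/3 (T = -(-4*(-2))*5/6 = -4*5/3 = -⅙*40 = -20/3 ≈ -6.6667)
u = -4 (u = 4*(-1) = -4)
Z = -40 (Z = (2*(-4))*5 = -8*5 = -40)
(42*Z)*T = (42*(-40))*(-20/3) = -1680*(-20/3) = 11200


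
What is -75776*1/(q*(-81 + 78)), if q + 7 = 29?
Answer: 37888/33 ≈ 1148.1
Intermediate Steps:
q = 22 (q = -7 + 29 = 22)
-75776*1/(q*(-81 + 78)) = -75776*1/(22*(-81 + 78)) = -75776/(22*(-3)) = -75776/(-66) = -75776*(-1/66) = 37888/33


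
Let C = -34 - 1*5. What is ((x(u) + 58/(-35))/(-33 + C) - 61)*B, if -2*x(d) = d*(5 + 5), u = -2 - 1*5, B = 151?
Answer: -7795979/840 ≈ -9280.9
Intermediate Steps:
u = -7 (u = -2 - 5 = -7)
x(d) = -5*d (x(d) = -d*(5 + 5)/2 = -d*10/2 = -5*d)
C = -39 (C = -34 - 5 = -39)
((x(u) + 58/(-35))/(-33 + C) - 61)*B = ((-5*(-7) + 58/(-35))/(-33 - 39) - 61)*151 = ((35 + 58*(-1/35))/(-72) - 61)*151 = ((35 - 58/35)*(-1/72) - 61)*151 = ((1167/35)*(-1/72) - 61)*151 = (-389/840 - 61)*151 = -51629/840*151 = -7795979/840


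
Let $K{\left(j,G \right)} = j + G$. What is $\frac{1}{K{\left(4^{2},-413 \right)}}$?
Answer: $- \frac{1}{397} \approx -0.0025189$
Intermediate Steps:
$K{\left(j,G \right)} = G + j$
$\frac{1}{K{\left(4^{2},-413 \right)}} = \frac{1}{-413 + 4^{2}} = \frac{1}{-413 + 16} = \frac{1}{-397} = - \frac{1}{397}$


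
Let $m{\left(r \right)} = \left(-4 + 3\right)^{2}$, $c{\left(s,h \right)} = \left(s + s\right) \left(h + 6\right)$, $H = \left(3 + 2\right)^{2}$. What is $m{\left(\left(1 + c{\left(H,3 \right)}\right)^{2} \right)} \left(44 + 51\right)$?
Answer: $95$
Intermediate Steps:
$H = 25$ ($H = 5^{2} = 25$)
$c{\left(s,h \right)} = 2 s \left(6 + h\right)$
$m{\left(r \right)} = 1$ ($m{\left(r \right)} = \left(-1\right)^{2} = 1$)
$m{\left(\left(1 + c{\left(H,3 \right)}\right)^{2} \right)} \left(44 + 51\right) = 1 \left(44 + 51\right) = 1 \cdot 95 = 95$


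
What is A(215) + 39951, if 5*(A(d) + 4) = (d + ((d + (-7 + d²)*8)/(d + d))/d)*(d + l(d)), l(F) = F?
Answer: 63189734/1075 ≈ 58781.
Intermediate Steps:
A(d) = -4 + 2*d*(d + (-56 + d + 8*d²)/(2*d²))/5 (A(d) = -4 + ((d + ((d + (-7 + d²)*8)/(d + d))/d)*(d + d))/5 = -4 + ((d + ((d + (-56 + 8*d²))/((2*d)))/d)*(2*d))/5 = -4 + ((d + ((-56 + d + 8*d²)*(1/(2*d)))/d)*(2*d))/5 = -4 + ((d + ((-56 + d + 8*d²)/(2*d))/d)*(2*d))/5 = -4 + ((d + (-56 + d + 8*d²)/(2*d²))*(2*d))/5 = -4 + (2*d*(d + (-56 + d + 8*d²)/(2*d²)))/5 = -4 + 2*d*(d + (-56 + d + 8*d²)/(2*d²))/5)
A(215) + 39951 = (⅒)*(-112 + 215 + 215*(-39 + 4*215² + 16*215))/215 + 39951 = (⅒)*(1/215)*(-112 + 215 + 215*(-39 + 4*46225 + 3440)) + 39951 = (⅒)*(1/215)*(-112 + 215 + 215*(-39 + 184900 + 3440)) + 39951 = (⅒)*(1/215)*(-112 + 215 + 215*188301) + 39951 = (⅒)*(1/215)*(-112 + 215 + 40484715) + 39951 = (⅒)*(1/215)*40484818 + 39951 = 20242409/1075 + 39951 = 63189734/1075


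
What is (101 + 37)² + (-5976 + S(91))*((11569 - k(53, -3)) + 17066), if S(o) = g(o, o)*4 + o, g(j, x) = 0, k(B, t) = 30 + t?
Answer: -168339036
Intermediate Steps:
S(o) = o (S(o) = 0*4 + o = 0 + o = o)
(101 + 37)² + (-5976 + S(91))*((11569 - k(53, -3)) + 17066) = (101 + 37)² + (-5976 + 91)*((11569 - (30 - 3)) + 17066) = 138² - 5885*((11569 - 1*27) + 17066) = 19044 - 5885*((11569 - 27) + 17066) = 19044 - 5885*(11542 + 17066) = 19044 - 5885*28608 = 19044 - 168358080 = -168339036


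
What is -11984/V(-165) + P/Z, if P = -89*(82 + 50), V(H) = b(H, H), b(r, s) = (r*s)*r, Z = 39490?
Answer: -475456694/1612672875 ≈ -0.29483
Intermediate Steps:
b(r, s) = s*r**2
V(H) = H**3 (V(H) = H*H**2 = H**3)
P = -11748 (P = -89*132 = -11748)
-11984/V(-165) + P/Z = -11984/((-165)**3) - 11748/39490 = -11984/(-4492125) - 11748*1/39490 = -11984*(-1/4492125) - 534/1795 = 11984/4492125 - 534/1795 = -475456694/1612672875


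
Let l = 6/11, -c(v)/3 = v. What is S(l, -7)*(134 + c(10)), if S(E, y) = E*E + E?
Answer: 10608/121 ≈ 87.669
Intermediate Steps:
c(v) = -3*v
l = 6/11 (l = 6*(1/11) = 6/11 ≈ 0.54545)
S(E, y) = E + E² (S(E, y) = E² + E = E + E²)
S(l, -7)*(134 + c(10)) = (6*(1 + 6/11)/11)*(134 - 3*10) = ((6/11)*(17/11))*(134 - 30) = (102/121)*104 = 10608/121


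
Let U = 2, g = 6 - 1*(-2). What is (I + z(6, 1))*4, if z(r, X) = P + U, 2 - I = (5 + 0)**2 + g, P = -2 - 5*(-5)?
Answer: -24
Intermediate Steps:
g = 8 (g = 6 + 2 = 8)
P = 23 (P = -2 + 25 = 23)
I = -31 (I = 2 - ((5 + 0)**2 + 8) = 2 - (5**2 + 8) = 2 - (25 + 8) = 2 - 1*33 = 2 - 33 = -31)
z(r, X) = 25 (z(r, X) = 23 + 2 = 25)
(I + z(6, 1))*4 = (-31 + 25)*4 = -6*4 = -24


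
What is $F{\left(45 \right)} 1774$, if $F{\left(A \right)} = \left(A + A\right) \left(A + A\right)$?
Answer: $14369400$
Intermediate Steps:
$F{\left(A \right)} = 4 A^{2}$ ($F{\left(A \right)} = 2 A 2 A = 4 A^{2}$)
$F{\left(45 \right)} 1774 = 4 \cdot 45^{2} \cdot 1774 = 4 \cdot 2025 \cdot 1774 = 8100 \cdot 1774 = 14369400$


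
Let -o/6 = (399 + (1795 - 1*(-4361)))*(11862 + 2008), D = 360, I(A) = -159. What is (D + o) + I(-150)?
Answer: -545506899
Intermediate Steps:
o = -545507100 (o = -6*(399 + (1795 - 1*(-4361)))*(11862 + 2008) = -6*(399 + (1795 + 4361))*13870 = -6*(399 + 6156)*13870 = -39330*13870 = -6*90917850 = -545507100)
(D + o) + I(-150) = (360 - 545507100) - 159 = -545506740 - 159 = -545506899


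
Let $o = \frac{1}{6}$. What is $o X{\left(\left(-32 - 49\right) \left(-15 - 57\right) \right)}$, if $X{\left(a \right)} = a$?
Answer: $972$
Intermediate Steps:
$o = \frac{1}{6} \approx 0.16667$
$o X{\left(\left(-32 - 49\right) \left(-15 - 57\right) \right)} = \frac{\left(-32 - 49\right) \left(-15 - 57\right)}{6} = \frac{\left(-81\right) \left(-72\right)}{6} = \frac{1}{6} \cdot 5832 = 972$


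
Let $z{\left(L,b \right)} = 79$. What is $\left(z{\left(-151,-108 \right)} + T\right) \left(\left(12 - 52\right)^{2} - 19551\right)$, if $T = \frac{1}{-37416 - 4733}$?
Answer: $- \frac{59772701270}{42149} \approx -1.4181 \cdot 10^{6}$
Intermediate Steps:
$T = - \frac{1}{42149}$ ($T = \frac{1}{-42149} = - \frac{1}{42149} \approx -2.3725 \cdot 10^{-5}$)
$\left(z{\left(-151,-108 \right)} + T\right) \left(\left(12 - 52\right)^{2} - 19551\right) = \left(79 - \frac{1}{42149}\right) \left(\left(12 - 52\right)^{2} - 19551\right) = \frac{3329770 \left(\left(-40\right)^{2} - 19551\right)}{42149} = \frac{3329770 \left(1600 - 19551\right)}{42149} = \frac{3329770}{42149} \left(-17951\right) = - \frac{59772701270}{42149}$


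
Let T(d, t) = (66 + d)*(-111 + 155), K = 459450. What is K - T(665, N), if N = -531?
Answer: 427286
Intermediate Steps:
T(d, t) = 2904 + 44*d (T(d, t) = (66 + d)*44 = 2904 + 44*d)
K - T(665, N) = 459450 - (2904 + 44*665) = 459450 - (2904 + 29260) = 459450 - 1*32164 = 459450 - 32164 = 427286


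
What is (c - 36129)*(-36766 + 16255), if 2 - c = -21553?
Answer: 298927314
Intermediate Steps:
c = 21555 (c = 2 - 1*(-21553) = 2 + 21553 = 21555)
(c - 36129)*(-36766 + 16255) = (21555 - 36129)*(-36766 + 16255) = -14574*(-20511) = 298927314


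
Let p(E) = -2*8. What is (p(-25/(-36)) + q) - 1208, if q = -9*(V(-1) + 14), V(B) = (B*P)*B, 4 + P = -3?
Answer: -1287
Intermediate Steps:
P = -7 (P = -4 - 3 = -7)
p(E) = -16
V(B) = -7*B**2 (V(B) = (B*(-7))*B = (-7*B)*B = -7*B**2)
q = -63 (q = -9*(-7*(-1)**2 + 14) = -9*(-7*1 + 14) = -9*(-7 + 14) = -9*7 = -63)
(p(-25/(-36)) + q) - 1208 = (-16 - 63) - 1208 = -79 - 1208 = -1287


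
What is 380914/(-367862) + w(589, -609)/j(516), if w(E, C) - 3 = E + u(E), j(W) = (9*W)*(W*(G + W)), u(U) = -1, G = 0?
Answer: -78499537565209/75809789656128 ≈ -1.0355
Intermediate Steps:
j(W) = 9*W³ (j(W) = (9*W)*(W*(0 + W)) = (9*W)*(W*W) = (9*W)*W² = 9*W³)
w(E, C) = 2 + E (w(E, C) = 3 + (E - 1) = 3 + (-1 + E) = 2 + E)
380914/(-367862) + w(589, -609)/j(516) = 380914/(-367862) + (2 + 589)/((9*516³)) = 380914*(-1/367862) + 591/((9*137388096)) = -190457/183931 + 591/1236492864 = -190457/183931 + 591*(1/1236492864) = -190457/183931 + 197/412164288 = -78499537565209/75809789656128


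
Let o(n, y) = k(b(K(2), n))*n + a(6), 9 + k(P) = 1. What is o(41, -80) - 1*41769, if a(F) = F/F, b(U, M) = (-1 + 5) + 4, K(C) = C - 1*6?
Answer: -42096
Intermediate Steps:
K(C) = -6 + C (K(C) = C - 6 = -6 + C)
b(U, M) = 8 (b(U, M) = 4 + 4 = 8)
k(P) = -8 (k(P) = -9 + 1 = -8)
a(F) = 1
o(n, y) = 1 - 8*n (o(n, y) = -8*n + 1 = 1 - 8*n)
o(41, -80) - 1*41769 = (1 - 8*41) - 1*41769 = (1 - 328) - 41769 = -327 - 41769 = -42096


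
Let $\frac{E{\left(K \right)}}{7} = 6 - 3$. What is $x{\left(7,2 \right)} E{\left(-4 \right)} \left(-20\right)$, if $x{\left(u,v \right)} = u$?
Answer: $-2940$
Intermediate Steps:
$E{\left(K \right)} = 21$ ($E{\left(K \right)} = 7 \left(6 - 3\right) = 7 \cdot 3 = 21$)
$x{\left(7,2 \right)} E{\left(-4 \right)} \left(-20\right) = 7 \cdot 21 \left(-20\right) = 147 \left(-20\right) = -2940$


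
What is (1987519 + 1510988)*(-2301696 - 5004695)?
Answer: -25561460058237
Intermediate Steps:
(1987519 + 1510988)*(-2301696 - 5004695) = 3498507*(-7306391) = -25561460058237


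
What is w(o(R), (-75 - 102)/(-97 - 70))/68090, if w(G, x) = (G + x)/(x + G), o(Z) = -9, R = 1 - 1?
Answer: 1/68090 ≈ 1.4686e-5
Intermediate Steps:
R = 0
w(G, x) = 1 (w(G, x) = (G + x)/(G + x) = 1)
w(o(R), (-75 - 102)/(-97 - 70))/68090 = 1/68090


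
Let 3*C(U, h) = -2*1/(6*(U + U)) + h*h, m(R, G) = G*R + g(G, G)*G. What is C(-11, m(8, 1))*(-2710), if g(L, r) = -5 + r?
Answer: -1432235/99 ≈ -14467.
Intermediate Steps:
m(R, G) = G*R + G*(-5 + G) (m(R, G) = G*R + (-5 + G)*G = G*R + G*(-5 + G))
C(U, h) = -1/(18*U) + h²/3 (C(U, h) = (-2*1/(6*(U + U)) + h*h)/3 = (-2*1/(12*U) + h²)/3 = (-1/(6*U) + h²)/3 = (h² - 1/(6*U))/3 = -1/(18*U) + h²/3)
C(-11, m(8, 1))*(-2710) = (-1/18/(-11) + (1*(-5 + 1 + 8))²/3)*(-2710) = (-1/18*(-1/11) + (1*4)²/3)*(-2710) = (1/198 + (⅓)*4²)*(-2710) = (1/198 + (⅓)*16)*(-2710) = (1/198 + 16/3)*(-2710) = (1057/198)*(-2710) = -1432235/99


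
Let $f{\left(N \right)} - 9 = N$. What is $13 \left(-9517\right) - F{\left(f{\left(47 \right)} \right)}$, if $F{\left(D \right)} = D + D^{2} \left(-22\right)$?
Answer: $-54785$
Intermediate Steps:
$f{\left(N \right)} = 9 + N$
$F{\left(D \right)} = D - 22 D^{2}$
$13 \left(-9517\right) - F{\left(f{\left(47 \right)} \right)} = 13 \left(-9517\right) - \left(9 + 47\right) \left(1 - 22 \left(9 + 47\right)\right) = -123721 - 56 \left(1 - 1232\right) = -123721 - 56 \left(-1231\right) = -123721 - -68936 = -123721 + 68936 = -54785$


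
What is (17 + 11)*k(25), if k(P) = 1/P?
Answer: 28/25 ≈ 1.1200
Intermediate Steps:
(17 + 11)*k(25) = (17 + 11)/25 = 28*(1/25) = 28/25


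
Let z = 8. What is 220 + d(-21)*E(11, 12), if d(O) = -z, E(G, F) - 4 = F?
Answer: 92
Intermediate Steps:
E(G, F) = 4 + F
d(O) = -8 (d(O) = -1*8 = -8)
220 + d(-21)*E(11, 12) = 220 - 8*(4 + 12) = 220 - 8*16 = 220 - 128 = 92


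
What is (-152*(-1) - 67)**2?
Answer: 7225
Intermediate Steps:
(-152*(-1) - 67)**2 = (-38*(-4) - 67)**2 = (152 - 67)**2 = 85**2 = 7225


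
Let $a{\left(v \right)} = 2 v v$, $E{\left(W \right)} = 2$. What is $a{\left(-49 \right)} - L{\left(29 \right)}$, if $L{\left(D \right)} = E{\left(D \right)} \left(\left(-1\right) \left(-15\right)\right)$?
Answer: $4772$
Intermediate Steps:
$a{\left(v \right)} = 2 v^{2}$
$L{\left(D \right)} = 30$ ($L{\left(D \right)} = 2 \left(\left(-1\right) \left(-15\right)\right) = 2 \cdot 15 = 30$)
$a{\left(-49 \right)} - L{\left(29 \right)} = 2 \left(-49\right)^{2} - 30 = 2 \cdot 2401 - 30 = 4802 - 30 = 4772$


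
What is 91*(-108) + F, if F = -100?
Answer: -9928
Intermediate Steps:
91*(-108) + F = 91*(-108) - 100 = -9828 - 100 = -9928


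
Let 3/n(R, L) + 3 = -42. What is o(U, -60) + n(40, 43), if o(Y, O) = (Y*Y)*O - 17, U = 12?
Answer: -129856/15 ≈ -8657.1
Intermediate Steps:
n(R, L) = -1/15 (n(R, L) = 3/(-3 - 42) = 3/(-45) = 3*(-1/45) = -1/15)
o(Y, O) = -17 + O*Y² (o(Y, O) = Y²*O - 17 = O*Y² - 17 = -17 + O*Y²)
o(U, -60) + n(40, 43) = (-17 - 60*12²) - 1/15 = (-17 - 60*144) - 1/15 = (-17 - 8640) - 1/15 = -8657 - 1/15 = -129856/15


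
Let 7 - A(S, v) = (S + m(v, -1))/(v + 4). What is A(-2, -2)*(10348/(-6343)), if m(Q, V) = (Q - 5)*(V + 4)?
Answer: -191438/6343 ≈ -30.181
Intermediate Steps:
m(Q, V) = (-5 + Q)*(4 + V)
A(S, v) = 7 - (-15 + S + 3*v)/(4 + v) (A(S, v) = 7 - (S + (-20 - 5*(-1) + 4*v + v*(-1)))/(v + 4) = 7 - (S + (-20 + 5 + 4*v - v))/(4 + v) = 7 - (S + (-15 + 3*v))/(4 + v) = 7 - (-15 + S + 3*v)/(4 + v))
A(-2, -2)*(10348/(-6343)) = ((43 - 1*(-2) + 4*(-2))/(4 - 2))*(10348/(-6343)) = ((43 + 2 - 8)/2)*(10348*(-1/6343)) = ((1/2)*37)*(-10348/6343) = (37/2)*(-10348/6343) = -191438/6343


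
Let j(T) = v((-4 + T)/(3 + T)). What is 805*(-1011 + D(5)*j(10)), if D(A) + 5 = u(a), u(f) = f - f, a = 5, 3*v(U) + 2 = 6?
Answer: -2457665/3 ≈ -8.1922e+5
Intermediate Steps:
v(U) = 4/3 (v(U) = -2/3 + (1/3)*6 = -2/3 + 2 = 4/3)
j(T) = 4/3
u(f) = 0
D(A) = -5 (D(A) = -5 + 0 = -5)
805*(-1011 + D(5)*j(10)) = 805*(-1011 - 5*4/3) = 805*(-1011 - 20/3) = 805*(-3053/3) = -2457665/3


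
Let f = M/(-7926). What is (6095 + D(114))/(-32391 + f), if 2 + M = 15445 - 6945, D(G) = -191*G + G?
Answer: 61684095/128369782 ≈ 0.48052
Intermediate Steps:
D(G) = -190*G
M = 8498 (M = -2 + (15445 - 6945) = -2 + 8500 = 8498)
f = -4249/3963 (f = 8498/(-7926) = 8498*(-1/7926) = -4249/3963 ≈ -1.0722)
(6095 + D(114))/(-32391 + f) = (6095 - 190*114)/(-32391 - 4249/3963) = (6095 - 21660)/(-128369782/3963) = -15565*(-3963/128369782) = 61684095/128369782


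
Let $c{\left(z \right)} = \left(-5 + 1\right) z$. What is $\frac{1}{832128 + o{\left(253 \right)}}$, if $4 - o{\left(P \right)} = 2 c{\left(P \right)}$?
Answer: $\frac{1}{834156} \approx 1.1988 \cdot 10^{-6}$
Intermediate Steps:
$c{\left(z \right)} = - 4 z$
$o{\left(P \right)} = 4 + 8 P$ ($o{\left(P \right)} = 4 - 2 \left(- 4 P\right) = 4 - - 8 P = 4 + 8 P$)
$\frac{1}{832128 + o{\left(253 \right)}} = \frac{1}{832128 + \left(4 + 8 \cdot 253\right)} = \frac{1}{832128 + \left(4 + 2024\right)} = \frac{1}{832128 + 2028} = \frac{1}{834156}$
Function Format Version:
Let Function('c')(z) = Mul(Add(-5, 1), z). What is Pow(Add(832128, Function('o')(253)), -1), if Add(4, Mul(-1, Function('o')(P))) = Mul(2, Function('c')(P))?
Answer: Rational(1, 834156) ≈ 1.1988e-6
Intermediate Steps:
Function('c')(z) = Mul(-4, z)
Function('o')(P) = Add(4, Mul(8, P)) (Function('o')(P) = Add(4, Mul(-1, Mul(2, Mul(-4, P)))) = Add(4, Mul(-1, Mul(-8, P))) = Add(4, Mul(8, P)))
Pow(Add(832128, Function('o')(253)), -1) = Pow(Add(832128, Add(4, Mul(8, 253))), -1) = Pow(Add(832128, Add(4, 2024)), -1) = Pow(Add(832128, 2028), -1) = Pow(834156, -1) = Rational(1, 834156)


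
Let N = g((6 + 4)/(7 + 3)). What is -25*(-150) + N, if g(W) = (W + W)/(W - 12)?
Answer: 41248/11 ≈ 3749.8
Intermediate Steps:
g(W) = 2*W/(-12 + W) (g(W) = (2*W)/(-12 + W) = 2*W/(-12 + W))
N = -2/11 (N = 2*((6 + 4)/(7 + 3))/(-12 + (6 + 4)/(7 + 3)) = 2*(10/10)/(-12 + 10/10) = 2*(10*(1/10))/(-12 + 10*(1/10)) = 2*1/(-12 + 1) = 2*1/(-11) = 2*1*(-1/11) = -2/11 ≈ -0.18182)
-25*(-150) + N = -25*(-150) - 2/11 = 3750 - 2/11 = 41248/11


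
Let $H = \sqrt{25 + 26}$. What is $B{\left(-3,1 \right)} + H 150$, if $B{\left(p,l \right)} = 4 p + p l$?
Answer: $-15 + 150 \sqrt{51} \approx 1056.2$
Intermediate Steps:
$H = \sqrt{51} \approx 7.1414$
$B{\left(p,l \right)} = 4 p + l p$
$B{\left(-3,1 \right)} + H 150 = - 3 \left(4 + 1\right) + \sqrt{51} \cdot 150 = \left(-3\right) 5 + 150 \sqrt{51} = -15 + 150 \sqrt{51}$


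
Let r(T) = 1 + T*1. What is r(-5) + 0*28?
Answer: -4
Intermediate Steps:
r(T) = 1 + T
r(-5) + 0*28 = (1 - 5) + 0*28 = -4 + 0 = -4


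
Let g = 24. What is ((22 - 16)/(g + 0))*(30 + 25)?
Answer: 55/4 ≈ 13.750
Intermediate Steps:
((22 - 16)/(g + 0))*(30 + 25) = ((22 - 16)/(24 + 0))*(30 + 25) = (6/24)*55 = (6*(1/24))*55 = (1/4)*55 = 55/4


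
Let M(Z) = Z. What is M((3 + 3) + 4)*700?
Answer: 7000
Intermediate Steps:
M((3 + 3) + 4)*700 = ((3 + 3) + 4)*700 = (6 + 4)*700 = 10*700 = 7000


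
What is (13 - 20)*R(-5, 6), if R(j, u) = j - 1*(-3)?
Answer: 14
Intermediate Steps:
R(j, u) = 3 + j (R(j, u) = j + 3 = 3 + j)
(13 - 20)*R(-5, 6) = (13 - 20)*(3 - 5) = -7*(-2) = 14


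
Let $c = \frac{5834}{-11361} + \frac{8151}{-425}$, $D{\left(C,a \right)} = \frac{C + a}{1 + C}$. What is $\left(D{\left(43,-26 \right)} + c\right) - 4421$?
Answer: $- \frac{943346111759}{212450700} \approx -4440.3$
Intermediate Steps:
$D{\left(C,a \right)} = \frac{C + a}{1 + C}$
$c = - \frac{95082961}{4828425}$ ($c = 5834 \left(- \frac{1}{11361}\right) + 8151 \left(- \frac{1}{425}\right) = - \frac{5834}{11361} - \frac{8151}{425} = - \frac{95082961}{4828425} \approx -19.692$)
$\left(D{\left(43,-26 \right)} + c\right) - 4421 = \left(\frac{43 - 26}{1 + 43} - \frac{95082961}{4828425}\right) - 4421 = \left(\frac{1}{44} \cdot 17 - \frac{95082961}{4828425}\right) - 4421 = \left(\frac{17}{44} - \frac{95082961}{4828425}\right) - 4421 = - \frac{4101567059}{212450700} - 4421 = - \frac{943346111759}{212450700}$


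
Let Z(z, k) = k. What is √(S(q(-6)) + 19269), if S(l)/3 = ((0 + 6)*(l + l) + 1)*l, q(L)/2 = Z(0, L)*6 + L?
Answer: 3*√30337 ≈ 522.53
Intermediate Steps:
q(L) = 14*L (q(L) = 2*(L*6 + L) = 2*(6*L + L) = 2*(7*L) = 14*L)
S(l) = 3*l*(1 + 12*l) (S(l) = 3*(((0 + 6)*(l + l) + 1)*l) = 3*((6*(2*l) + 1)*l) = 3*((12*l + 1)*l) = 3*((1 + 12*l)*l) = 3*(l*(1 + 12*l)) = 3*l*(1 + 12*l))
√(S(q(-6)) + 19269) = √(3*(14*(-6))*(1 + 12*(14*(-6))) + 19269) = √(3*(-84)*(1 + 12*(-84)) + 19269) = √(3*(-84)*(1 - 1008) + 19269) = √(3*(-84)*(-1007) + 19269) = √(253764 + 19269) = √273033 = 3*√30337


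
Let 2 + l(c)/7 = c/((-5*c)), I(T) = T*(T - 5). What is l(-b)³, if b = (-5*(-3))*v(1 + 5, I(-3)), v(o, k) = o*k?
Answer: -456533/125 ≈ -3652.3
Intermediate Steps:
I(T) = T*(-5 + T)
v(o, k) = k*o
b = 2160 (b = (-5*(-3))*((-3*(-5 - 3))*(1 + 5)) = 15*(-3*(-8)*6) = 15*(24*6) = 15*144 = 2160)
l(c) = -77/5 (l(c) = -14 + 7*(c/((-5*c))) = -14 + 7*(c*(-1/(5*c))) = -14 + 7*(-⅕) = -14 - 7/5 = -77/5)
l(-b)³ = (-77/5)³ = -456533/125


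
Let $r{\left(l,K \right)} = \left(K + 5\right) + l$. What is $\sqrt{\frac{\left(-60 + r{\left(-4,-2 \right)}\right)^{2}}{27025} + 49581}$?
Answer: $\frac{\sqrt{1448464595926}}{5405} \approx 222.67$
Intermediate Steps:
$r{\left(l,K \right)} = 5 + K + l$ ($r{\left(l,K \right)} = \left(5 + K\right) + l = 5 + K + l$)
$\sqrt{\frac{\left(-60 + r{\left(-4,-2 \right)}\right)^{2}}{27025} + 49581} = \sqrt{\frac{\left(-60 - 1\right)^{2}}{27025} + 49581} = \sqrt{\left(-60 - 1\right)^{2} \cdot \frac{1}{27025} + 49581} = \sqrt{\left(-61\right)^{2} \cdot \frac{1}{27025} + 49581} = \sqrt{3721 \cdot \frac{1}{27025} + 49581} = \sqrt{\frac{3721}{27025} + 49581} = \sqrt{\frac{1339930246}{27025}} = \frac{\sqrt{1448464595926}}{5405}$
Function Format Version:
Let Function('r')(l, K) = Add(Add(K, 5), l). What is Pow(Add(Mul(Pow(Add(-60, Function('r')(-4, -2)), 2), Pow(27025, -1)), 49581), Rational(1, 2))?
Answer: Mul(Rational(1, 5405), Pow(1448464595926, Rational(1, 2))) ≈ 222.67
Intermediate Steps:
Function('r')(l, K) = Add(5, K, l) (Function('r')(l, K) = Add(Add(5, K), l) = Add(5, K, l))
Pow(Add(Mul(Pow(Add(-60, Function('r')(-4, -2)), 2), Pow(27025, -1)), 49581), Rational(1, 2)) = Pow(Add(Mul(Pow(Add(-60, Add(5, -2, -4)), 2), Pow(27025, -1)), 49581), Rational(1, 2)) = Pow(Add(Mul(Pow(Add(-60, -1), 2), Rational(1, 27025)), 49581), Rational(1, 2)) = Pow(Add(Mul(Pow(-61, 2), Rational(1, 27025)), 49581), Rational(1, 2)) = Pow(Add(Mul(3721, Rational(1, 27025)), 49581), Rational(1, 2)) = Pow(Add(Rational(3721, 27025), 49581), Rational(1, 2)) = Pow(Rational(1339930246, 27025), Rational(1, 2)) = Mul(Rational(1, 5405), Pow(1448464595926, Rational(1, 2)))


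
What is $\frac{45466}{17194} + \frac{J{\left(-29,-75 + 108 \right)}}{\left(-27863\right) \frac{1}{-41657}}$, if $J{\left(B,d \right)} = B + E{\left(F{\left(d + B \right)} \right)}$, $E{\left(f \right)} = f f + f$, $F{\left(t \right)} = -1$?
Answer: $- \frac{886565642}{21776201} \approx -40.713$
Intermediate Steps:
$E{\left(f \right)} = f + f^{2}$ ($E{\left(f \right)} = f^{2} + f = f + f^{2}$)
$J{\left(B,d \right)} = B$ ($J{\left(B,d \right)} = B - \left(1 - 1\right) = B - 0 = B + 0 = B$)
$\frac{45466}{17194} + \frac{J{\left(-29,-75 + 108 \right)}}{\left(-27863\right) \frac{1}{-41657}} = \frac{45466}{17194} - \frac{29}{\left(-27863\right) \frac{1}{-41657}} = 45466 \cdot \frac{1}{17194} - \frac{29}{\left(-27863\right) \left(- \frac{1}{41657}\right)} = \frac{22733}{8597} - \frac{29}{\frac{2533}{3787}} = \frac{22733}{8597} - \frac{109823}{2533} = - \frac{886565642}{21776201}$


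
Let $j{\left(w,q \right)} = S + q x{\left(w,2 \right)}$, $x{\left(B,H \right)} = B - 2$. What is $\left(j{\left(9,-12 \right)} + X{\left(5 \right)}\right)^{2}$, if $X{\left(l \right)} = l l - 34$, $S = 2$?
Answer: $8281$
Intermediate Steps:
$x{\left(B,H \right)} = -2 + B$ ($x{\left(B,H \right)} = B - 2 = -2 + B$)
$X{\left(l \right)} = -34 + l^{2}$ ($X{\left(l \right)} = l^{2} - 34 = -34 + l^{2}$)
$j{\left(w,q \right)} = 2 + q \left(-2 + w\right)$
$\left(j{\left(9,-12 \right)} + X{\left(5 \right)}\right)^{2} = \left(\left(2 - 12 \left(-2 + 9\right)\right) - \left(34 - 5^{2}\right)\right)^{2} = \left(\left(2 - 84\right) + \left(-34 + 25\right)\right)^{2} = \left(\left(2 - 84\right) - 9\right)^{2} = \left(-82 - 9\right)^{2} = \left(-91\right)^{2} = 8281$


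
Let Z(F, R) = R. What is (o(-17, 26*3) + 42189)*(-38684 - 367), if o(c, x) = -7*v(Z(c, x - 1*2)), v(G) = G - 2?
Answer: -1627294221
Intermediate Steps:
v(G) = -2 + G
o(c, x) = 28 - 7*x (o(c, x) = -7*(-2 + (x - 1*2)) = -7*(-2 + (x - 2)) = -7*(-2 + (-2 + x)) = -7*(-4 + x) = 28 - 7*x)
(o(-17, 26*3) + 42189)*(-38684 - 367) = ((28 - 182*3) + 42189)*(-38684 - 367) = ((28 - 7*78) + 42189)*(-39051) = ((28 - 546) + 42189)*(-39051) = (-518 + 42189)*(-39051) = 41671*(-39051) = -1627294221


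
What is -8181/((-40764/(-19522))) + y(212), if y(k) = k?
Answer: -585533/158 ≈ -3705.9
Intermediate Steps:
-8181/((-40764/(-19522))) + y(212) = -8181/((-40764/(-19522))) + 212 = -8181/((-40764*(-1/19522))) + 212 = -8181/474/227 + 212 = -8181*227/474 + 212 = -619029/158 + 212 = -585533/158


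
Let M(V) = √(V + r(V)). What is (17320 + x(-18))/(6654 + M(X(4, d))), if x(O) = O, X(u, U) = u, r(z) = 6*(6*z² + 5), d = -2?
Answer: 57563754/22137553 - 8651*√610/22137553 ≈ 2.5906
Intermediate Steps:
r(z) = 30 + 36*z² (r(z) = 6*(5 + 6*z²) = 30 + 36*z²)
M(V) = √(30 + V + 36*V²) (M(V) = √(V + (30 + 36*V²)) = √(30 + V + 36*V²))
(17320 + x(-18))/(6654 + M(X(4, d))) = (17320 - 18)/(6654 + √(30 + 4 + 36*4²)) = 17302/(6654 + √(30 + 4 + 36*16)) = 17302/(6654 + √(30 + 4 + 576)) = 17302/(6654 + √610)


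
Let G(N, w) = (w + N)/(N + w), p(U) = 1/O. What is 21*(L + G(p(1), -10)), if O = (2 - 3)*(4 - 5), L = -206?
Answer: -4305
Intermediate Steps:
O = 1 (O = -1*(-1) = 1)
p(U) = 1 (p(U) = 1/1 = 1)
G(N, w) = 1 (G(N, w) = (N + w)/(N + w) = 1)
21*(L + G(p(1), -10)) = 21*(-206 + 1) = 21*(-205) = -4305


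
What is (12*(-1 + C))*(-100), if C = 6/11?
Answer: 6000/11 ≈ 545.45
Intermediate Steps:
C = 6/11 (C = 6*(1/11) = 6/11 ≈ 0.54545)
(12*(-1 + C))*(-100) = (12*(-1 + 6/11))*(-100) = (12*(-5/11))*(-100) = -60/11*(-100) = 6000/11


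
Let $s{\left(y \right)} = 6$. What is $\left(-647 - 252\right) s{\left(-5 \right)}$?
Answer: $-5394$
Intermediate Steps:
$\left(-647 - 252\right) s{\left(-5 \right)} = \left(-647 - 252\right) 6 = \left(-899\right) 6 = -5394$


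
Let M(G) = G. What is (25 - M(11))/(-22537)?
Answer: -14/22537 ≈ -0.00062120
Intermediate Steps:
(25 - M(11))/(-22537) = (25 - 1*11)/(-22537) = (25 - 11)*(-1/22537) = 14*(-1/22537) = -14/22537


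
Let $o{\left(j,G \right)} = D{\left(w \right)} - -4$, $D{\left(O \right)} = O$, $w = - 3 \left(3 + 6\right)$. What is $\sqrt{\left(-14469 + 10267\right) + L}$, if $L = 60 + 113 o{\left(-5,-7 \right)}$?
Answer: $3 i \sqrt{749} \approx 82.104 i$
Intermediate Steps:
$w = -27$ ($w = \left(-3\right) 9 = -27$)
$o{\left(j,G \right)} = -23$ ($o{\left(j,G \right)} = -27 - -4 = -27 + 4 = -23$)
$L = -2539$ ($L = 60 + 113 \left(-23\right) = 60 - 2599 = -2539$)
$\sqrt{\left(-14469 + 10267\right) + L} = \sqrt{\left(-14469 + 10267\right) - 2539} = \sqrt{-4202 - 2539} = \sqrt{-6741} = 3 i \sqrt{749}$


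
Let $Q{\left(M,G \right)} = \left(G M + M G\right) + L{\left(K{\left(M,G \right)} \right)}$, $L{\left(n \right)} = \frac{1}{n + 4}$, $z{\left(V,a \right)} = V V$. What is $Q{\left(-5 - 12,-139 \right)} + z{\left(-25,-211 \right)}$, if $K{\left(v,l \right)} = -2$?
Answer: $\frac{10703}{2} \approx 5351.5$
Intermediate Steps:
$z{\left(V,a \right)} = V^{2}$
$L{\left(n \right)} = \frac{1}{4 + n}$
$Q{\left(M,G \right)} = \frac{1}{2} + 2 G M$ ($Q{\left(M,G \right)} = \left(G M + M G\right) + \frac{1}{4 - 2} = \left(G M + G M\right) + \frac{1}{2} = 2 G M + \frac{1}{2} = \frac{1}{2} + 2 G M$)
$Q{\left(-5 - 12,-139 \right)} + z{\left(-25,-211 \right)} = \left(\frac{1}{2} + 2 \left(-139\right) \left(-5 - 12\right)\right) + \left(-25\right)^{2} = \left(\frac{1}{2} + 2 \left(-139\right) \left(-5 - 12\right)\right) + 625 = \left(\frac{1}{2} + 2 \left(-139\right) \left(-17\right)\right) + 625 = \left(\frac{1}{2} + 4726\right) + 625 = \frac{9453}{2} + 625 = \frac{10703}{2}$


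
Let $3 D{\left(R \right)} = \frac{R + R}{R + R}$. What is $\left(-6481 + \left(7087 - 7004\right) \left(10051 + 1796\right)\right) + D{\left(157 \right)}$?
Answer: $\frac{2930461}{3} \approx 9.7682 \cdot 10^{5}$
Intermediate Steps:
$D{\left(R \right)} = \frac{1}{3}$ ($D{\left(R \right)} = \frac{\left(R + R\right) \frac{1}{R + R}}{3} = \frac{2 R \frac{1}{2 R}}{3} = \frac{1}{3} \cdot 1 = \frac{1}{3}$)
$\left(-6481 + \left(7087 - 7004\right) \left(10051 + 1796\right)\right) + D{\left(157 \right)} = \left(-6481 + \left(7087 - 7004\right) \left(10051 + 1796\right)\right) + \frac{1}{3} = \left(-6481 + 83 \cdot 11847\right) + \frac{1}{3} = \left(-6481 + 983301\right) + \frac{1}{3} = 976820 + \frac{1}{3} = \frac{2930461}{3}$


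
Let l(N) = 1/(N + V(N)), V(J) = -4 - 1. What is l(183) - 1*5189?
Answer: -923641/178 ≈ -5189.0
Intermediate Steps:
V(J) = -5
l(N) = 1/(-5 + N) (l(N) = 1/(N - 5) = 1/(-5 + N))
l(183) - 1*5189 = 1/(-5 + 183) - 1*5189 = 1/178 - 5189 = -923641/178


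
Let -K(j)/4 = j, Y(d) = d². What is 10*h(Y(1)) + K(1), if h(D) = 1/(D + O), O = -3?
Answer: -9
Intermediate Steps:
K(j) = -4*j
h(D) = 1/(-3 + D) (h(D) = 1/(D - 3) = 1/(-3 + D))
10*h(Y(1)) + K(1) = 10/(-3 + 1²) - 4*1 = 10/(-3 + 1) - 4 = 10/(-2) - 4 = 10*(-½) - 4 = -5 - 4 = -9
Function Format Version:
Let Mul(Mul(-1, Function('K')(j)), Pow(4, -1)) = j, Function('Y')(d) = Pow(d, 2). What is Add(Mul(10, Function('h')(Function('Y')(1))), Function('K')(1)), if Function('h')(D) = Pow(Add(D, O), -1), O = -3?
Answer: -9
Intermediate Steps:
Function('K')(j) = Mul(-4, j)
Function('h')(D) = Pow(Add(-3, D), -1) (Function('h')(D) = Pow(Add(D, -3), -1) = Pow(Add(-3, D), -1))
Add(Mul(10, Function('h')(Function('Y')(1))), Function('K')(1)) = Add(Mul(10, Pow(Add(-3, Pow(1, 2)), -1)), Mul(-4, 1)) = Add(Mul(10, Pow(Add(-3, 1), -1)), -4) = Add(Mul(10, Pow(-2, -1)), -4) = Add(Mul(10, Rational(-1, 2)), -4) = Add(-5, -4) = -9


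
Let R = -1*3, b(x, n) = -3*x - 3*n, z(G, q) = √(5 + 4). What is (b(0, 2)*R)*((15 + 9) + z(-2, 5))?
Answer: 486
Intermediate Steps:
z(G, q) = 3 (z(G, q) = √9 = 3)
b(x, n) = -3*n - 3*x
R = -3
(b(0, 2)*R)*((15 + 9) + z(-2, 5)) = ((-3*2 - 3*0)*(-3))*((15 + 9) + 3) = ((-6 + 0)*(-3))*(24 + 3) = -6*(-3)*27 = 18*27 = 486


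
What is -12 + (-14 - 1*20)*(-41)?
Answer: 1382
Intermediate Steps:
-12 + (-14 - 1*20)*(-41) = -12 + (-14 - 20)*(-41) = -12 - 34*(-41) = -12 + 1394 = 1382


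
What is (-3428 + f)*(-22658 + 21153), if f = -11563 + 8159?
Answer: 10282160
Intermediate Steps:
f = -3404
(-3428 + f)*(-22658 + 21153) = (-3428 - 3404)*(-22658 + 21153) = -6832*(-1505) = 10282160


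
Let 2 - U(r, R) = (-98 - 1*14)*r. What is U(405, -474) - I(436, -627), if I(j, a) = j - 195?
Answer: 45121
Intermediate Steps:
U(r, R) = 2 + 112*r (U(r, R) = 2 - (-98 - 1*14)*r = 2 - (-98 - 14)*r = 2 - (-112)*r = 2 + 112*r)
I(j, a) = -195 + j
U(405, -474) - I(436, -627) = (2 + 112*405) - (-195 + 436) = (2 + 45360) - 1*241 = 45362 - 241 = 45121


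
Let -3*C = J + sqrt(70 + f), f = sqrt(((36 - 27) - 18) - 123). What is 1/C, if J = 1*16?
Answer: -3/(16 + sqrt(2)*sqrt(35 + I*sqrt(33))) ≈ -0.12288 + 0.0034471*I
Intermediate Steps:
f = 2*I*sqrt(33) (f = sqrt((9 - 18) - 123) = sqrt(-9 - 123) = sqrt(-132) = 2*I*sqrt(33) ≈ 11.489*I)
J = 16
C = -16/3 - sqrt(70 + 2*I*sqrt(33))/3 (C = -(16 + sqrt(70 + 2*I*sqrt(33)))/3 = -16/3 - sqrt(70 + 2*I*sqrt(33))/3 ≈ -8.1315 - 0.22811*I)
1/C = 1/(-16/3 - sqrt(70 + 2*I*sqrt(33))/3)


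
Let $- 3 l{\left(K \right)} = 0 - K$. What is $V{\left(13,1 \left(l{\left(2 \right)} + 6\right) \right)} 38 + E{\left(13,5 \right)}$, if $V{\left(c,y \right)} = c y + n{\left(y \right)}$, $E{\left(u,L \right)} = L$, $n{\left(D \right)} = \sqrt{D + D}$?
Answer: $\frac{9895}{3} + \frac{76 \sqrt{30}}{3} \approx 3437.1$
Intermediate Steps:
$n{\left(D \right)} = \sqrt{2} \sqrt{D}$ ($n{\left(D \right)} = \sqrt{2 D} = \sqrt{2} \sqrt{D}$)
$l{\left(K \right)} = \frac{K}{3}$ ($l{\left(K \right)} = - \frac{0 - K}{3} = - \frac{\left(-1\right) K}{3} = \frac{K}{3}$)
$V{\left(c,y \right)} = c y + \sqrt{2} \sqrt{y}$
$V{\left(13,1 \left(l{\left(2 \right)} + 6\right) \right)} 38 + E{\left(13,5 \right)} = \left(13 \cdot 1 \left(\frac{1}{3} \cdot 2 + 6\right) + \sqrt{2} \sqrt{1 \left(\frac{1}{3} \cdot 2 + 6\right)}\right) 38 + 5 = \left(13 \cdot 1 \left(\frac{2}{3} + 6\right) + \sqrt{2} \sqrt{1 \left(\frac{2}{3} + 6\right)}\right) 38 + 5 = \left(13 \cdot 1 \cdot \frac{20}{3} + \sqrt{2} \sqrt{1 \cdot \frac{20}{3}}\right) 38 + 5 = \left(13 \cdot \frac{20}{3} + \sqrt{2} \sqrt{\frac{20}{3}}\right) 38 + 5 = \left(\frac{260}{3} + \sqrt{2} \frac{2 \sqrt{15}}{3}\right) 38 + 5 = \left(\frac{260}{3} + \frac{2 \sqrt{30}}{3}\right) 38 + 5 = \left(\frac{9880}{3} + \frac{76 \sqrt{30}}{3}\right) + 5 = \frac{9895}{3} + \frac{76 \sqrt{30}}{3}$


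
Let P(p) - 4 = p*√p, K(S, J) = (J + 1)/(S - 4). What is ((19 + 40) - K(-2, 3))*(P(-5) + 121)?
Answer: 22375/3 - 895*I*√5/3 ≈ 7458.3 - 667.09*I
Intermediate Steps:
K(S, J) = (1 + J)/(-4 + S)
P(p) = 4 + p^(3/2) (P(p) = 4 + p*√p = 4 + p^(3/2))
((19 + 40) - K(-2, 3))*(P(-5) + 121) = ((19 + 40) - (1 + 3)/(-4 - 2))*((4 + (-5)^(3/2)) + 121) = (59 - 4/(-6))*((4 - 5*I*√5) + 121) = (59 - (-1)*4/6)*(125 - 5*I*√5) = (59 - 1*(-⅔))*(125 - 5*I*√5) = (59 + ⅔)*(125 - 5*I*√5) = 179*(125 - 5*I*√5)/3 = 22375/3 - 895*I*√5/3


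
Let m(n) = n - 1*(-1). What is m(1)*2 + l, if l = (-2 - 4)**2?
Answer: 40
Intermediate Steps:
l = 36 (l = (-6)**2 = 36)
m(n) = 1 + n (m(n) = n + 1 = 1 + n)
m(1)*2 + l = (1 + 1)*2 + 36 = 2*2 + 36 = 4 + 36 = 40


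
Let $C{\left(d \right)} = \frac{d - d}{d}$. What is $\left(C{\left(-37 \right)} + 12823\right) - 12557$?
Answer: $266$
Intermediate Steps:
$C{\left(d \right)} = 0$ ($C{\left(d \right)} = \frac{0}{d} = 0$)
$\left(C{\left(-37 \right)} + 12823\right) - 12557 = \left(0 + 12823\right) - 12557 = 12823 - 12557 = 266$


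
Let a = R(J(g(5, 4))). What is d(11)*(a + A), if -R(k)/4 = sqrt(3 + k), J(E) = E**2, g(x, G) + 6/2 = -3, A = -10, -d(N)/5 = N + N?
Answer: 1100 + 440*sqrt(39) ≈ 3847.8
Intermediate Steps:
d(N) = -10*N (d(N) = -5*(N + N) = -10*N)
g(x, G) = -6 (g(x, G) = -3 - 3 = -6)
R(k) = -4*sqrt(3 + k)
a = -4*sqrt(39) (a = -4*sqrt(3 + (-6)**2) = -4*sqrt(3 + 36) = -4*sqrt(39) ≈ -24.980)
d(11)*(a + A) = (-10*11)*(-4*sqrt(39) - 10) = -110*(-10 - 4*sqrt(39)) = 1100 + 440*sqrt(39)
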